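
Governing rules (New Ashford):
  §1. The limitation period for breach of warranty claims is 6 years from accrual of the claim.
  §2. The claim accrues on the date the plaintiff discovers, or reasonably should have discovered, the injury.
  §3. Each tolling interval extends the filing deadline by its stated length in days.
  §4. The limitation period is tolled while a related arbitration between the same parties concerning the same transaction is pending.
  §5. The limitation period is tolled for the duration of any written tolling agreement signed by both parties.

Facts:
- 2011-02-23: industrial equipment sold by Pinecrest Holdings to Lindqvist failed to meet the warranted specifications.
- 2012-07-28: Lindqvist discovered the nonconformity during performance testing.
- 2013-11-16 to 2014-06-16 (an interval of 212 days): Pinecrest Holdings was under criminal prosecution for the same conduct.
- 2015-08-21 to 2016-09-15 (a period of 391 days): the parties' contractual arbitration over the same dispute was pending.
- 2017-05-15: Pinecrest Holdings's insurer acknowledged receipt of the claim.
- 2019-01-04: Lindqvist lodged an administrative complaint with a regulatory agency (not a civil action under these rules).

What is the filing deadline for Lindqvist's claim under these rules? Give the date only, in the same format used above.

2019-08-23

The claim did not accrue until Lindqvist discovered the injury on 2012-07-28; the 2011-02-23 act date does not start the clock under the stated rule.
The untolled deadline — 6 years after 2012-07-28 — is 2018-07-28.
The period was tolled for 391 days by the pending related arbitration (2015-08-21 to 2016-09-15), pushing the deadline to 2019-08-23.
Although a criminal prosecution ran from 2013-11-16 to 2014-06-16, the stated rules do not make that a tolling event, so it is disregarded.
The other events in the timeline have no effect on the limitation period under the stated rules.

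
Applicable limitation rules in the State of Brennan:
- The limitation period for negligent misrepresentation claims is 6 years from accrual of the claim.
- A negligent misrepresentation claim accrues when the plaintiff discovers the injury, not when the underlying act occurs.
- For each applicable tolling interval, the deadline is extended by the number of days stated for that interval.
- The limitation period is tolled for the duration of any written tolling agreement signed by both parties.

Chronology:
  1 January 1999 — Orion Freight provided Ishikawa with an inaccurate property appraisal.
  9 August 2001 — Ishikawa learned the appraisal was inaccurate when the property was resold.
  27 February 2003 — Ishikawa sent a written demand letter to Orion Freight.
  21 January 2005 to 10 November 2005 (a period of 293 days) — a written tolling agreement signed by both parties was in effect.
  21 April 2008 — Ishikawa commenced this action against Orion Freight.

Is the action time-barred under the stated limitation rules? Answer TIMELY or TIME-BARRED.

Under the discovery rule, the claim accrued on 9 August 2001, when Ishikawa discovered the injury — not on the 1 January 1999 date of the underlying act.
The untolled deadline — 6 years after 9 August 2001 — is 9 August 2007.
The written tolling agreement from 21 January 2005 to 10 November 2005 tolled the period for 293 days, extending the deadline to 28 May 2008.
Nothing else in the chronology tolls or restarts the period.
The 21 April 2008 filing precedes the 28 May 2008 deadline; the claim is timely.

TIMELY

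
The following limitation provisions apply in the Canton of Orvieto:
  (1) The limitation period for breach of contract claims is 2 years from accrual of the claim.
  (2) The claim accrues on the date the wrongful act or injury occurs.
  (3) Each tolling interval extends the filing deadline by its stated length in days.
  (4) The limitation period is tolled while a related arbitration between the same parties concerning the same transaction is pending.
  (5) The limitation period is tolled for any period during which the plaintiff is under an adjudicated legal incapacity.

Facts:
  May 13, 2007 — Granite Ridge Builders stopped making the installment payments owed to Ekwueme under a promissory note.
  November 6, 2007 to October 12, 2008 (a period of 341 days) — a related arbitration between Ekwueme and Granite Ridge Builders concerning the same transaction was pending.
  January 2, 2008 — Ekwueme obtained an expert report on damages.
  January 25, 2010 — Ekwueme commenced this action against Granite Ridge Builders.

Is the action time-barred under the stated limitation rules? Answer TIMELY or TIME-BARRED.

The claim accrued on May 13, 2007, when the wrongful act occurred.
Adding the 2 years base period to May 13, 2007 gives a deadline of May 13, 2009, before any tolling.
The period was tolled for 341 days by the pending related arbitration (November 6, 2007 to October 12, 2008), pushing the deadline to April 19, 2010.
The other events in the timeline have no effect on the limitation period under the stated rules.
Filing on January 25, 2010 beat the April 19, 2010 deadline — the action is timely.

TIMELY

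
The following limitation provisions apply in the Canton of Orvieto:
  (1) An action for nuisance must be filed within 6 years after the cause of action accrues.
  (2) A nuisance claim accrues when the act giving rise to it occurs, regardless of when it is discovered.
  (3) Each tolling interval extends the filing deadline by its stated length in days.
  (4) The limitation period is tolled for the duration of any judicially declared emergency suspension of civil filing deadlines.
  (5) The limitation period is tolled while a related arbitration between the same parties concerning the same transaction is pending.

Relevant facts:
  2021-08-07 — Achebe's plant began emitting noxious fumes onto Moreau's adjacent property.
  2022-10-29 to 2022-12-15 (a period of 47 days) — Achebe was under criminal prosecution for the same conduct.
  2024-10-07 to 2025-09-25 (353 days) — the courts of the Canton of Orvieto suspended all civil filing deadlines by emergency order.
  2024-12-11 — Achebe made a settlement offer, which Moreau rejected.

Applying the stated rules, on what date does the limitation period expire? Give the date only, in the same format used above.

2028-07-25

The claim accrued on 2021-08-07, when the wrongful act occurred.
6 years from 2021-08-07 is 2027-08-07.
The period was tolled for 353 days by the emergency suspension of filing deadlines (2024-10-07 to 2025-09-25), pushing the deadline to 2028-07-25.
The pending criminal prosecution from 2022-10-29 to 2022-12-15 does not toll the period, because no stated rule makes a criminal prosecution a tolling event.
Nothing else in the chronology tolls or restarts the period.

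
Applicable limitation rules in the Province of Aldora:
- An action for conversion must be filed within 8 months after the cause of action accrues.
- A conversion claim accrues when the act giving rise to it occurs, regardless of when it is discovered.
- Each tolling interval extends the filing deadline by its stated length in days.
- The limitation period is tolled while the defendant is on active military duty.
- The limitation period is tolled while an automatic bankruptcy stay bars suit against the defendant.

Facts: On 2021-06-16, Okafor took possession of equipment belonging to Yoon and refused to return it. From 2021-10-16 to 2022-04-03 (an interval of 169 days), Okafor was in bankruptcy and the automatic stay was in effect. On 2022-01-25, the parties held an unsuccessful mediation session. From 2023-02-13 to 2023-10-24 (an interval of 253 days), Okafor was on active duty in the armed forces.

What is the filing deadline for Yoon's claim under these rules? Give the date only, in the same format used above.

The claim accrued on 2021-06-16, when the wrongful act occurred.
8 months from 2021-06-16 is 2022-02-16.
The automatic bankruptcy stay from 2021-10-16 to 2022-04-03 tolled the period for 169 days, extending the deadline to 2022-08-04.
The defendant's active military service starting 2023-02-13 came too late — the period had run on 2022-08-04 — and so does not extend the deadline.
Nothing else in the chronology tolls or restarts the period.

2022-08-04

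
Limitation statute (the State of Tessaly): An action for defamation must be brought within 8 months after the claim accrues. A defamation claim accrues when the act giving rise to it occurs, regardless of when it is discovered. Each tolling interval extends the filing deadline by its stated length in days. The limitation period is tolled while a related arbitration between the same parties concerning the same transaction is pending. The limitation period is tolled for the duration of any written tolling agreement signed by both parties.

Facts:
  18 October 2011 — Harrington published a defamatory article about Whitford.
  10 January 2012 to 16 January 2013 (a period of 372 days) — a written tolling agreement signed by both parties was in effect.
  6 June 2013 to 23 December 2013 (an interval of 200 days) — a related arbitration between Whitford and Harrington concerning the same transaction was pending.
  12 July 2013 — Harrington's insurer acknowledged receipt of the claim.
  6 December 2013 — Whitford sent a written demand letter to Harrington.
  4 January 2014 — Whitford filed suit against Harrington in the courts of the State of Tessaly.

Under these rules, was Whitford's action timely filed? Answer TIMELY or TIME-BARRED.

The limitation period began to run on 18 October 2011.
Adding the 8 months base period to 18 October 2011 gives a deadline of 18 June 2012, before any tolling.
The period was tolled for 372 days by the written tolling agreement (10 January 2012 to 16 January 2013), pushing the deadline to 25 June 2013.
The period was tolled for 200 days by the pending related arbitration (6 June 2013 to 23 December 2013), pushing the deadline to 11 January 2014.
The other events in the timeline have no effect on the limitation period under the stated rules.
Whitford filed on 4 January 2014, before the 11 January 2014 deadline, so the action is timely.

TIMELY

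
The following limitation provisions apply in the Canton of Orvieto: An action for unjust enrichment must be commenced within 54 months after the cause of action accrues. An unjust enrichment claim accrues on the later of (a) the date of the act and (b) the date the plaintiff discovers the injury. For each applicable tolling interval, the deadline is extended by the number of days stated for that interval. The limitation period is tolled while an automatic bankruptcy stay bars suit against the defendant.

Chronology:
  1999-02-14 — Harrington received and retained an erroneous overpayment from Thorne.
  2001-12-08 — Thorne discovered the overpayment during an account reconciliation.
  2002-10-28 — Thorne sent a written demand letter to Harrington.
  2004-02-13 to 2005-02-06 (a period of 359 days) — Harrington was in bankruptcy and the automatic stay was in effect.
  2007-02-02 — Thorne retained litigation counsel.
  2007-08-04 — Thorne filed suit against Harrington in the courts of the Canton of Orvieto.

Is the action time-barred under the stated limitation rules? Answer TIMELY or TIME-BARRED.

TIME-BARRED

The claim accrued on 2001-12-08 — the later of the 1999-02-14 act and the 2001-12-08 discovery.
The untolled deadline — 54 months after 2001-12-08 — is 2006-06-08.
The period was tolled for 359 days by the automatic bankruptcy stay (2004-02-13 to 2005-02-06), pushing the deadline to 2007-06-02.
The other events in the timeline have no effect on the limitation period under the stated rules.
Filing on 2007-08-04 missed the 2007-06-02 deadline — the action is time-barred.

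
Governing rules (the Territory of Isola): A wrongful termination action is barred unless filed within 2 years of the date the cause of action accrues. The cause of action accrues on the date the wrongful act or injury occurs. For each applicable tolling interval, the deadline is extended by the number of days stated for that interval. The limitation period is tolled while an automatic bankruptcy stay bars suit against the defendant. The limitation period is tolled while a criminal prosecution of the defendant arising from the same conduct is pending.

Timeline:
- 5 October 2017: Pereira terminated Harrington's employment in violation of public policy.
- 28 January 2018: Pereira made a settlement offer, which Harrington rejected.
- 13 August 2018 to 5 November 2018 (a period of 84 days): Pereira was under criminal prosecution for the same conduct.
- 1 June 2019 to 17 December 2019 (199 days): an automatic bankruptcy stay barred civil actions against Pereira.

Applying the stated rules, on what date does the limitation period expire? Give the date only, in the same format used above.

The cause of action accrued on 5 October 2017, the date of the act.
The untolled deadline — 2 years after 5 October 2017 — is 5 October 2019.
The pending criminal prosecution from 13 August 2018 to 5 November 2018 tolled the period for 84 days, extending the deadline to 28 December 2019.
Because the automatic bankruptcy stay ran from 1 June 2019 to 17 December 2019, the deadline is extended by 199 days to 14 July 2020.
None of the other events listed affects the running of the period under the stated rules.

14 July 2020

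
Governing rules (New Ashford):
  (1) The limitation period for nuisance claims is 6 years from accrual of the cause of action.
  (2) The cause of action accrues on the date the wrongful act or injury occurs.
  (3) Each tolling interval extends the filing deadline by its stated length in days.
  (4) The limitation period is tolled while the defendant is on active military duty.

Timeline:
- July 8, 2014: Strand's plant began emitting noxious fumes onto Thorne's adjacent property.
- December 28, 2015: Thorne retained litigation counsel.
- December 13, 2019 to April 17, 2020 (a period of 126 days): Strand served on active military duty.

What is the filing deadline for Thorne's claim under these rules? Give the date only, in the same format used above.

November 11, 2020

The claim accrued on July 8, 2014, when the wrongful act occurred.
Adding the 6 years base period to July 8, 2014 gives a deadline of July 8, 2020, before any tolling.
The period was tolled for 126 days by the defendant's active military service (December 13, 2019 to April 17, 2020), pushing the deadline to November 11, 2020.
The other events in the timeline have no effect on the limitation period under the stated rules.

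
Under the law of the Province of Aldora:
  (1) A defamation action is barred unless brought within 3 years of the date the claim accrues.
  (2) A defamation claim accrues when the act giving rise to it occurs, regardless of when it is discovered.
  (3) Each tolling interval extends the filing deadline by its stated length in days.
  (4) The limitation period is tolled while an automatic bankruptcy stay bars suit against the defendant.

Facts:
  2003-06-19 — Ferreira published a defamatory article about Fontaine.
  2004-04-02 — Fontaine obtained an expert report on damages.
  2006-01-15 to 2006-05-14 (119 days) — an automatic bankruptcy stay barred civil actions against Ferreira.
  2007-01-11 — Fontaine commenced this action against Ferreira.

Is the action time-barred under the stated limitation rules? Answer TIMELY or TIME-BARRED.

TIME-BARRED

The limitation period began to run on 2003-06-19.
3 years from 2003-06-19 is 2006-06-19.
Because the automatic bankruptcy stay ran from 2006-01-15 to 2006-05-14, the deadline is extended by 119 days to 2006-10-16.
None of the other events listed affects the running of the period under the stated rules.
Fontaine filed on 2007-01-11, after the 2006-10-16 deadline, so the action is time-barred.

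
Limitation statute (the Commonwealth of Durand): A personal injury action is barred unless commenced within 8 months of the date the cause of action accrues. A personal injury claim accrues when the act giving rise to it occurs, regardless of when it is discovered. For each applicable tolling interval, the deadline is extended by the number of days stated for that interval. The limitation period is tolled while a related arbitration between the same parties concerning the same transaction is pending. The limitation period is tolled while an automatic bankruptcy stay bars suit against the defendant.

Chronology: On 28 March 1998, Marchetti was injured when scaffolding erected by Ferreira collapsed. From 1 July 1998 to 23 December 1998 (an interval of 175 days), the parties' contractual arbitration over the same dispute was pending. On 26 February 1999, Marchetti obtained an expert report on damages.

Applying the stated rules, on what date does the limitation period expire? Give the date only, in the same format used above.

The cause of action accrued on 28 March 1998, the date of the act.
Adding the 8 months base period to 28 March 1998 gives a deadline of 28 November 1998, before any tolling.
Because the pending related arbitration ran from 1 July 1998 to 23 December 1998, the deadline is extended by 175 days to 22 May 1999.
Nothing else in the chronology tolls or restarts the period.

22 May 1999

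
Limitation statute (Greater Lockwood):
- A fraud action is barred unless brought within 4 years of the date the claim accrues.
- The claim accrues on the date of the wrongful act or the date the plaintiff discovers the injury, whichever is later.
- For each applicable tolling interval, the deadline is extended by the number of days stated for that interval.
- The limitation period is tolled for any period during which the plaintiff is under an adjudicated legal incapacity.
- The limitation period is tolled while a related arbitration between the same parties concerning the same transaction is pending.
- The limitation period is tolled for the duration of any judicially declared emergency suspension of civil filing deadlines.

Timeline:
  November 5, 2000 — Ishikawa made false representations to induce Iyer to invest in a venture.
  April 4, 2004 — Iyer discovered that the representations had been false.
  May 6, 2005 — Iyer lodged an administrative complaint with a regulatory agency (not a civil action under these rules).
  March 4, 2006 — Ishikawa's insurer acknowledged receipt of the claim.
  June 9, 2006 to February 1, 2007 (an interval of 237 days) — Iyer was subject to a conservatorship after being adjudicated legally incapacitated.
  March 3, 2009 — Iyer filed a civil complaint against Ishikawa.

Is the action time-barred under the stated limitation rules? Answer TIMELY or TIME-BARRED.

TIME-BARRED

Because discovery on April 4, 2004 post-dates the November 5, 2000 act, accrual under the later-of rule falls on April 4, 2004.
4 years from April 4, 2004 is April 4, 2008.
The period was tolled for 237 days by the plaintiff's legal incapacity (June 9, 2006 to February 1, 2007), pushing the deadline to November 27, 2008.
None of the other events listed affects the running of the period under the stated rules.
Iyer filed on March 3, 2009, after the November 27, 2008 deadline, so the action is time-barred.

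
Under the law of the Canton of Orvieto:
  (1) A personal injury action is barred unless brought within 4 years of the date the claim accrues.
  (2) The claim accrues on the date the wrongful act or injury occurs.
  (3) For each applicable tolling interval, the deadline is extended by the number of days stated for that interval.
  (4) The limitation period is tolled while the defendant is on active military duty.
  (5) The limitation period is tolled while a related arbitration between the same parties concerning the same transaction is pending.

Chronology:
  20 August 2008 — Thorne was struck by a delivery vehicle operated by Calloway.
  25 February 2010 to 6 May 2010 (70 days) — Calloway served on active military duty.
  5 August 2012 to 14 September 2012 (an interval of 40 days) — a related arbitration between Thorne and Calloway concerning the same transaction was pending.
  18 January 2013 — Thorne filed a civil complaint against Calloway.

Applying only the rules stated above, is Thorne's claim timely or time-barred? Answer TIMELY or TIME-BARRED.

TIME-BARRED

The claim accrued on 20 August 2008, when the wrongful act occurred.
Adding the 4 years base period to 20 August 2008 gives a deadline of 20 August 2012, before any tolling.
The defendant's active military service from 25 February 2010 to 6 May 2010 tolled the period for 70 days, extending the deadline to 29 October 2012.
Because the pending related arbitration ran from 5 August 2012 to 14 September 2012, the deadline is extended by 40 days to 8 December 2012.
The 18 January 2013 filing falls after the 8 December 2012 deadline; the claim is time-barred.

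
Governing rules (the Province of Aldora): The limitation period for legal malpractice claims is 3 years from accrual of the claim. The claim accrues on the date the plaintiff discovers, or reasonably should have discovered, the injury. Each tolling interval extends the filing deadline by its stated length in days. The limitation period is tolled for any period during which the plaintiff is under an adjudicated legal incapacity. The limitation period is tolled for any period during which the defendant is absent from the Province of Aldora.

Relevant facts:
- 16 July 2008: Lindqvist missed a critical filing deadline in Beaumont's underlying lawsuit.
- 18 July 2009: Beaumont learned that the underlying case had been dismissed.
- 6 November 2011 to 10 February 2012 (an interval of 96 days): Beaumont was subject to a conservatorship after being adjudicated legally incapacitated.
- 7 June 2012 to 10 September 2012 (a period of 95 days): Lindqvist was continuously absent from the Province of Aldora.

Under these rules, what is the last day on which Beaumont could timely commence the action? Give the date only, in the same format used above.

25 January 2013

The claim did not accrue until Beaumont discovered the injury on 18 July 2009; the 16 July 2008 act date does not start the clock under the stated rule.
Adding the 3 years base period to 18 July 2009 gives a deadline of 18 July 2012, before any tolling.
The plaintiff's legal incapacity from 6 November 2011 to 10 February 2012 tolled the period for 96 days, extending the deadline to 22 October 2012.
The defendant's absence from the jurisdiction from 7 June 2012 to 10 September 2012 tolled the period for 95 days, extending the deadline to 25 January 2013.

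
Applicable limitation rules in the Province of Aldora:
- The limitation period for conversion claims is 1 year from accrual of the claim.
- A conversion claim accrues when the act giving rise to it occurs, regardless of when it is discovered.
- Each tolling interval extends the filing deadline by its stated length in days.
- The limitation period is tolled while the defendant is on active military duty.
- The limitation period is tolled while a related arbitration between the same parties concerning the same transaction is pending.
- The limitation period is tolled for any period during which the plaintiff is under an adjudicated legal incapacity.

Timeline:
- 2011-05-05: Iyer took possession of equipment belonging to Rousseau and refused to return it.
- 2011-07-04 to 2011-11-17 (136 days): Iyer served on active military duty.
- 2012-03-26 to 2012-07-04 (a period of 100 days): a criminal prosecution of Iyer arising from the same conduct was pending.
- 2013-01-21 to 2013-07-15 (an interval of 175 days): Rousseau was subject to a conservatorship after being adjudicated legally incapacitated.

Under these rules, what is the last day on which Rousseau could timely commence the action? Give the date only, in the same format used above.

The claim accrued on 2011-05-05, the date of the act.
The untolled deadline — 1 year after 2011-05-05 — is 2012-05-05.
The defendant's active military service from 2011-07-04 to 2011-11-17 tolled the period for 136 days, extending the deadline to 2012-09-18.
The plaintiff's legal incapacity starting 2013-01-21 came too late — the period had run on 2012-09-18 — and so does not extend the deadline.
Although a criminal prosecution ran from 2012-03-26 to 2012-07-04, the stated rules do not make that a tolling event, so it is disregarded.

2012-09-18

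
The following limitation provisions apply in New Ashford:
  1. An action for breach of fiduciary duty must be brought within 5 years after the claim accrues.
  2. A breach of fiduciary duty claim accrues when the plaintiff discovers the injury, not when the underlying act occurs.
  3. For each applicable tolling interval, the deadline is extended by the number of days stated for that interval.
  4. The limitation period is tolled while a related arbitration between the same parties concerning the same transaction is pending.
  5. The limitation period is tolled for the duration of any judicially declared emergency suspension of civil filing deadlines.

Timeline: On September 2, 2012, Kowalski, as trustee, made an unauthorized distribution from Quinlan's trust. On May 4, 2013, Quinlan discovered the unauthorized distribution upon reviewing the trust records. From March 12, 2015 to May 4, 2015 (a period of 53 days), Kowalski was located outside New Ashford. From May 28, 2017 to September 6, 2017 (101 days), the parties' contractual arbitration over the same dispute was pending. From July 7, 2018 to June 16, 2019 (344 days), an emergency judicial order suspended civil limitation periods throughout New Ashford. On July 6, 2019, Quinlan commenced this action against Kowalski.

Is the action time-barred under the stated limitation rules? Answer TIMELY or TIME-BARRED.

The claim did not accrue until Quinlan discovered the injury on May 4, 2013; the September 2, 2012 act date does not start the clock under the stated rule.
Adding the 5 years base period to May 4, 2013 gives a deadline of May 4, 2018, before any tolling.
Because the pending related arbitration ran from May 28, 2017 to September 6, 2017, the deadline is extended by 101 days to August 13, 2018.
The emergency suspension of filing deadlines from July 7, 2018 to June 16, 2019 tolled the period for 344 days, extending the deadline to July 23, 2019.
No stated provision tolls the period for the defendant's absence, so the interval from March 12, 2015 to May 4, 2015 has no effect on the deadline.
Quinlan filed on July 6, 2019, before the July 23, 2019 deadline, so the action is timely.

TIMELY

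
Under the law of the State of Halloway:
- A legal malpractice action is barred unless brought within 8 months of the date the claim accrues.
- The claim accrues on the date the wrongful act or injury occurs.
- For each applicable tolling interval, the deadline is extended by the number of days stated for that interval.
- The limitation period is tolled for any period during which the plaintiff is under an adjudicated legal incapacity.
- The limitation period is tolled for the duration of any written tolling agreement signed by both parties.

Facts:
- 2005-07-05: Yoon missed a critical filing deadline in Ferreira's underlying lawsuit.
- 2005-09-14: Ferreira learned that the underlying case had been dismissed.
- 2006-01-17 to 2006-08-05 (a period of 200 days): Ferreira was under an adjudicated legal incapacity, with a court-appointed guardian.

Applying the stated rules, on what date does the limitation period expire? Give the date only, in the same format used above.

Because the rule ties accrual to occurrence, the claim accrued on 2005-07-05, not on the 2005-09-14 discovery date.
8 months from 2005-07-05 is 2006-03-05.
The period was tolled for 200 days by the plaintiff's legal incapacity (2006-01-17 to 2006-08-05), pushing the deadline to 2006-09-21.

2006-09-21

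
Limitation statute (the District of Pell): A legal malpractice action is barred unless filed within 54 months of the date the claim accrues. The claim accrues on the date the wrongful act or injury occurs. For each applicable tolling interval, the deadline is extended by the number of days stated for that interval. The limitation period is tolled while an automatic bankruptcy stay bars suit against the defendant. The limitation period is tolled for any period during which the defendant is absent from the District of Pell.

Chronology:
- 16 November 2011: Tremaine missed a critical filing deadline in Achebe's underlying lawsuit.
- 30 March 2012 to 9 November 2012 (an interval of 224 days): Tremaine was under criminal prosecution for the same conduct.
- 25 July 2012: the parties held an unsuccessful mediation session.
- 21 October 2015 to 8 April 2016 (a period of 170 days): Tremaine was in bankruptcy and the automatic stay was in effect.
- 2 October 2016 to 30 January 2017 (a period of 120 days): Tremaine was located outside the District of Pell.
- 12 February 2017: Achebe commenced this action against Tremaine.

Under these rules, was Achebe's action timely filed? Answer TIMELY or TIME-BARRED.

TIMELY

The limitation period began to run on 16 November 2011.
Adding the 54 months base period to 16 November 2011 gives a deadline of 16 May 2016, before any tolling.
The automatic bankruptcy stay from 21 October 2015 to 8 April 2016 tolled the period for 170 days, extending the deadline to 2 November 2016.
Because the defendant's absence from the jurisdiction ran from 2 October 2016 to 30 January 2017, the deadline is extended by 120 days to 2 March 2017.
No stated provision tolls the period for a criminal prosecution, so the interval from 30 March 2012 to 9 November 2012 has no effect on the deadline.
None of the other events listed affects the running of the period under the stated rules.
The 12 February 2017 filing precedes the 2 March 2017 deadline; the claim is timely.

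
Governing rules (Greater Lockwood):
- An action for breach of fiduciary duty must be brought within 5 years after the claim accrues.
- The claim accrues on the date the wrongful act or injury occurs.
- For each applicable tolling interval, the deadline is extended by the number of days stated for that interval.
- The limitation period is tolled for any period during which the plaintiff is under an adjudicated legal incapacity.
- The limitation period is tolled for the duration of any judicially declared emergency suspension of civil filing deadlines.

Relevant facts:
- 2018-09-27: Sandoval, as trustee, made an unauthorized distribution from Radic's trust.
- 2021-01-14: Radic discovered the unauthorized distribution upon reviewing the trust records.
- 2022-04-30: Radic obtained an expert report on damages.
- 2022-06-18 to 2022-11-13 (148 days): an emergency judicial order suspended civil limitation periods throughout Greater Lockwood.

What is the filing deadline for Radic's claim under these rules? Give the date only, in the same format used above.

2024-02-22

The claim accrued on 2018-09-27, when the wrongful act occurred; under the stated occurrence rule the 2021-01-14 discovery does not delay accrual.
Adding the 5 years base period to 2018-09-27 gives a deadline of 2023-09-27, before any tolling.
The emergency suspension of filing deadlines from 2022-06-18 to 2022-11-13 tolled the period for 148 days, extending the deadline to 2024-02-22.
Nothing else in the chronology tolls or restarts the period.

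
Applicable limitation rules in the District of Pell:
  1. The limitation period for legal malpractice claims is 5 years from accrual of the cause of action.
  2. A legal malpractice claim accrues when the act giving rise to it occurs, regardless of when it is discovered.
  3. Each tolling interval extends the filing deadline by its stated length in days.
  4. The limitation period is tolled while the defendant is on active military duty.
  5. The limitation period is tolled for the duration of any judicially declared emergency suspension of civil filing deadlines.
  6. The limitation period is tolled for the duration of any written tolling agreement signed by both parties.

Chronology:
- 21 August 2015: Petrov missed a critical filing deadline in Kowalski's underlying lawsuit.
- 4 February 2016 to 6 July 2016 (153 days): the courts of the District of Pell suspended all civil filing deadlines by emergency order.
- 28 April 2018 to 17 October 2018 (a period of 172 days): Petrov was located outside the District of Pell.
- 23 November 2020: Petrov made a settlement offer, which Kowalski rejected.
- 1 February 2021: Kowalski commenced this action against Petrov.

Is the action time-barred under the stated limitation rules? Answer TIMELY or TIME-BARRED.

The cause of action accrued on 21 August 2015, the date of the act.
Adding the 5 years base period to 21 August 2015 gives a deadline of 21 August 2020, before any tolling.
The period was tolled for 153 days by the emergency suspension of filing deadlines (4 February 2016 to 6 July 2016), pushing the deadline to 21 January 2021.
The defendant's absence from the jurisdiction from 28 April 2018 to 17 October 2018 does not toll the period, because no stated rule makes the defendant's absence a tolling event.
The other events in the timeline have no effect on the limitation period under the stated rules.
Filing on 1 February 2021 missed the 21 January 2021 deadline — the action is time-barred.

TIME-BARRED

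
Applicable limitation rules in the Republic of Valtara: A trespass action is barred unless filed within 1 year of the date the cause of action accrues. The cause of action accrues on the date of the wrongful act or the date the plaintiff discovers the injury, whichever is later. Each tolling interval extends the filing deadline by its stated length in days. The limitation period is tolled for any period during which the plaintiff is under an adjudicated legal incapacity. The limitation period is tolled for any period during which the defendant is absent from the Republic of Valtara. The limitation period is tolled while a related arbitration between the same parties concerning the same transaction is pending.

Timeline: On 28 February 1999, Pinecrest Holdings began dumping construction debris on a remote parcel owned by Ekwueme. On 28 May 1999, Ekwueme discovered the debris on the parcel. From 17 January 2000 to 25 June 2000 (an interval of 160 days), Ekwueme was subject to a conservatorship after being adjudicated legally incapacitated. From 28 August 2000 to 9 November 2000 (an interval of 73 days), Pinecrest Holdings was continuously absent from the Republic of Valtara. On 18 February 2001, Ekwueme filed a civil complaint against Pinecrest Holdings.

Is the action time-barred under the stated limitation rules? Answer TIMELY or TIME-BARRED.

TIME-BARRED

Because discovery on 28 May 1999 post-dates the 28 February 1999 act, accrual under the later-of rule falls on 28 May 1999.
Adding the 1 year base period to 28 May 1999 gives a deadline of 28 May 2000, before any tolling.
Because the plaintiff's legal incapacity ran from 17 January 2000 to 25 June 2000, the deadline is extended by 160 days to 4 November 2000.
The defendant's absence from the jurisdiction from 28 August 2000 to 9 November 2000 tolled the period for 73 days, extending the deadline to 16 January 2001.
Filing on 18 February 2001 missed the 16 January 2001 deadline — the action is time-barred.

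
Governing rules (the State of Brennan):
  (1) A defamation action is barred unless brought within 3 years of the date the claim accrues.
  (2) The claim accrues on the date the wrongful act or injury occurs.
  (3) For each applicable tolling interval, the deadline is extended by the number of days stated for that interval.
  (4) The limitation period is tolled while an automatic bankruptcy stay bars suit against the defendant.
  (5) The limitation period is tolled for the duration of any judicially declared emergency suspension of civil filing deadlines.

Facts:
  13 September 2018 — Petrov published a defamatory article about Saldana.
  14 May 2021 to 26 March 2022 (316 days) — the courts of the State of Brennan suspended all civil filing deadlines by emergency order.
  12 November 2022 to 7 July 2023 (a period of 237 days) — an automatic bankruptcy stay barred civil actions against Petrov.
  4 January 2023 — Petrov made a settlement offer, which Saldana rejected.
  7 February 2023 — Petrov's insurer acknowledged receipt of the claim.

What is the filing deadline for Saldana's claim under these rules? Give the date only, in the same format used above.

26 July 2022

The claim accrued on 13 September 2018, when the wrongful act occurred.
The untolled deadline — 3 years after 13 September 2018 — is 13 September 2021.
Because the emergency suspension of filing deadlines ran from 14 May 2021 to 26 March 2022, the deadline is extended by 316 days to 26 July 2022.
By the time the automatic bankruptcy stay began on 12 November 2022, the limitation period had already expired on 26 July 2022; that interval cannot revive it.
The other events in the timeline have no effect on the limitation period under the stated rules.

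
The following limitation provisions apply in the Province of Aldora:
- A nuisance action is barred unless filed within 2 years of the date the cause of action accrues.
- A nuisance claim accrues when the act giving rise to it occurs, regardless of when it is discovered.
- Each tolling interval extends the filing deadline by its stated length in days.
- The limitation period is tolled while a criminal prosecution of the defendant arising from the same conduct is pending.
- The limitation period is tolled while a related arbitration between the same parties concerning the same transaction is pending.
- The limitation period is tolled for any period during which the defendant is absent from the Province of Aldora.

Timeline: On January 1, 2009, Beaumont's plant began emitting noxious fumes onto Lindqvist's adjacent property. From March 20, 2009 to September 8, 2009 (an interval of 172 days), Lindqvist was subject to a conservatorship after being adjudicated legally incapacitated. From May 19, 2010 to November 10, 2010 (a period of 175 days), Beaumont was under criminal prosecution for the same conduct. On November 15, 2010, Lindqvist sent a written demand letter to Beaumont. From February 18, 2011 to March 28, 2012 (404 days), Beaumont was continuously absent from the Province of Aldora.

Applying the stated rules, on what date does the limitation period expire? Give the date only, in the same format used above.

The limitation period began to run on January 1, 2009.
2 years from January 1, 2009 is January 1, 2011.
The period was tolled for 175 days by the pending criminal prosecution (May 19, 2010 to November 10, 2010), pushing the deadline to June 25, 2011.
Because the defendant's absence from the jurisdiction ran from February 18, 2011 to March 28, 2012, the deadline is extended by 404 days to August 2, 2012.
No stated provision tolls the period for the plaintiff's incapacity, so the interval from March 20, 2009 to September 8, 2009 has no effect on the deadline.
The other events in the timeline have no effect on the limitation period under the stated rules.

August 2, 2012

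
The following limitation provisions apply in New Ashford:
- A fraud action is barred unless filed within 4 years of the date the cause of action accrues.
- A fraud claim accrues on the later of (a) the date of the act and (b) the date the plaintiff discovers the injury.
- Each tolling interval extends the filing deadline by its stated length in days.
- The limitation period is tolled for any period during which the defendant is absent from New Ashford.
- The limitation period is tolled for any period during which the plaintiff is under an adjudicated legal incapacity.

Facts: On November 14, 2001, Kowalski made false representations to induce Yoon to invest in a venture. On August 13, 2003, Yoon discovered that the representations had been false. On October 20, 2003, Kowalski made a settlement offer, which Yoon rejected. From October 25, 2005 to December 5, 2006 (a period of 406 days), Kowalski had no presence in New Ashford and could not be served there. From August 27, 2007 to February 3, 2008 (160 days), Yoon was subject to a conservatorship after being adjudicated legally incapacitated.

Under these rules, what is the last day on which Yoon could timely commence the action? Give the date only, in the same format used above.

March 1, 2009

Taking the later of the act (November 14, 2001) and discovery (August 13, 2003), the claim accrued on August 13, 2003.
The untolled deadline — 4 years after August 13, 2003 — is August 13, 2007.
Because the defendant's absence from the jurisdiction ran from October 25, 2005 to December 5, 2006, the deadline is extended by 406 days to September 22, 2008.
Because the plaintiff's legal incapacity ran from August 27, 2007 to February 3, 2008, the deadline is extended by 160 days to March 1, 2009.
Nothing else in the chronology tolls or restarts the period.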